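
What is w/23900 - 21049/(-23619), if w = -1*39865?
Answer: -87700067/112898820 ≈ -0.77680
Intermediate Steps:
w = -39865
w/23900 - 21049/(-23619) = -39865/23900 - 21049/(-23619) = -39865*1/23900 - 21049*(-1/23619) = -7973/4780 + 21049/23619 = -87700067/112898820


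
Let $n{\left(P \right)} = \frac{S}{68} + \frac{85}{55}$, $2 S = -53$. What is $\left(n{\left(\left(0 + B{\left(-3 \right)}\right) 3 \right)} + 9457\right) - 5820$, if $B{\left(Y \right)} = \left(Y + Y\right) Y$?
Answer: $\frac{5442681}{1496} \approx 3638.2$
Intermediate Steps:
$S = - \frac{53}{2}$ ($S = \frac{1}{2} \left(-53\right) = - \frac{53}{2} \approx -26.5$)
$B{\left(Y \right)} = 2 Y^{2}$ ($B{\left(Y \right)} = 2 Y Y = 2 Y^{2}$)
$n{\left(P \right)} = \frac{1729}{1496}$ ($n{\left(P \right)} = - \frac{53}{2 \cdot 68} + \frac{85}{55} = \left(- \frac{53}{2}\right) \frac{1}{68} + 85 \cdot \frac{1}{55} = - \frac{53}{136} + \frac{17}{11} = \frac{1729}{1496}$)
$\left(n{\left(\left(0 + B{\left(-3 \right)}\right) 3 \right)} + 9457\right) - 5820 = \left(\frac{1729}{1496} + 9457\right) - 5820 = \frac{14149401}{1496} - 5820 = \frac{5442681}{1496}$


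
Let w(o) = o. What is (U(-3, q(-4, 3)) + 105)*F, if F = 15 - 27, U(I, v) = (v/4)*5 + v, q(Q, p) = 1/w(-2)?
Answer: -2493/2 ≈ -1246.5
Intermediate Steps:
q(Q, p) = -1/2 (q(Q, p) = 1/(-2) = -1/2)
U(I, v) = 9*v/4 (U(I, v) = (v*(1/4))*5 + v = (v/4)*5 + v = 5*v/4 + v = 9*v/4)
F = -12
(U(-3, q(-4, 3)) + 105)*F = ((9/4)*(-1/2) + 105)*(-12) = (-9/8 + 105)*(-12) = (831/8)*(-12) = -2493/2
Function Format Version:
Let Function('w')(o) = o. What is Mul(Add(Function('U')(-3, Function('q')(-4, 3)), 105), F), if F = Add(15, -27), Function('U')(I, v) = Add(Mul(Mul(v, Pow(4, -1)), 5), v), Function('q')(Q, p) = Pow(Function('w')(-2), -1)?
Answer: Rational(-2493, 2) ≈ -1246.5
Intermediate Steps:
Function('q')(Q, p) = Rational(-1, 2) (Function('q')(Q, p) = Pow(-2, -1) = Rational(-1, 2))
Function('U')(I, v) = Mul(Rational(9, 4), v) (Function('U')(I, v) = Add(Mul(Mul(v, Rational(1, 4)), 5), v) = Add(Mul(Mul(Rational(1, 4), v), 5), v) = Add(Mul(Rational(5, 4), v), v) = Mul(Rational(9, 4), v))
F = -12
Mul(Add(Function('U')(-3, Function('q')(-4, 3)), 105), F) = Mul(Add(Mul(Rational(9, 4), Rational(-1, 2)), 105), -12) = Mul(Add(Rational(-9, 8), 105), -12) = Mul(Rational(831, 8), -12) = Rational(-2493, 2)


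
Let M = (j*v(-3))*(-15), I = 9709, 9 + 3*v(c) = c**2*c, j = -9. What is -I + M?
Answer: -11329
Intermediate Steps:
v(c) = -3 + c**3/3 (v(c) = -3 + (c**2*c)/3 = -3 + c**3/3)
M = -1620 (M = -9*(-3 + (1/3)*(-3)**3)*(-15) = -9*(-3 + (1/3)*(-27))*(-15) = -9*(-3 - 9)*(-15) = -9*(-12)*(-15) = 108*(-15) = -1620)
-I + M = -1*9709 - 1620 = -9709 - 1620 = -11329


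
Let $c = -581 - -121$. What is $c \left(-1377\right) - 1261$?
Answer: $632159$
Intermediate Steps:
$c = -460$ ($c = -581 + 121 = -460$)
$c \left(-1377\right) - 1261 = \left(-460\right) \left(-1377\right) - 1261 = 633420 - 1261 = 632159$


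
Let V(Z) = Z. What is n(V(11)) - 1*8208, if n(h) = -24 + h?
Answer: -8221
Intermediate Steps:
n(V(11)) - 1*8208 = (-24 + 11) - 1*8208 = -13 - 8208 = -8221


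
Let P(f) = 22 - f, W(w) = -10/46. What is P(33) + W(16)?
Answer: -258/23 ≈ -11.217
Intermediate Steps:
W(w) = -5/23 (W(w) = -10*1/46 = -5/23)
P(33) + W(16) = (22 - 1*33) - 5/23 = (22 - 33) - 5/23 = -11 - 5/23 = -258/23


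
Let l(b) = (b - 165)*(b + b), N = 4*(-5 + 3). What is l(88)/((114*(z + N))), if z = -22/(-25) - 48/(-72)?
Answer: 350/19 ≈ 18.421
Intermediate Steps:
z = 116/75 (z = -22*(-1/25) - 48*(-1/72) = 22/25 + ⅔ = 116/75 ≈ 1.5467)
N = -8 (N = 4*(-2) = -8)
l(b) = 2*b*(-165 + b) (l(b) = (-165 + b)*(2*b) = 2*b*(-165 + b))
l(88)/((114*(z + N))) = (2*88*(-165 + 88))/((114*(116/75 - 8))) = (2*88*(-77))/((114*(-484/75))) = -13552/(-18392/25) = -13552*(-25/18392) = 350/19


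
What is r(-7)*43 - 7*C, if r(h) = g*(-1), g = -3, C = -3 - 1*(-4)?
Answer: 122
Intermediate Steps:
C = 1 (C = -3 + 4 = 1)
r(h) = 3 (r(h) = -3*(-1) = 3)
r(-7)*43 - 7*C = 3*43 - 7*1 = 129 - 7 = 122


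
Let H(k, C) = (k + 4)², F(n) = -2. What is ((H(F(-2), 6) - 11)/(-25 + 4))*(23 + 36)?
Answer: 59/3 ≈ 19.667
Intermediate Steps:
H(k, C) = (4 + k)²
((H(F(-2), 6) - 11)/(-25 + 4))*(23 + 36) = (((4 - 2)² - 11)/(-25 + 4))*(23 + 36) = ((2² - 11)/(-21))*59 = ((4 - 11)*(-1/21))*59 = -7*(-1/21)*59 = (⅓)*59 = 59/3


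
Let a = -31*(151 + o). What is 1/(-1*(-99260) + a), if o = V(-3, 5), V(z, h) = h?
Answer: 1/94424 ≈ 1.0591e-5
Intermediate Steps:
o = 5
a = -4836 (a = -31*(151 + 5) = -31*156 = -4836)
1/(-1*(-99260) + a) = 1/(-1*(-99260) - 4836) = 1/(99260 - 4836) = 1/94424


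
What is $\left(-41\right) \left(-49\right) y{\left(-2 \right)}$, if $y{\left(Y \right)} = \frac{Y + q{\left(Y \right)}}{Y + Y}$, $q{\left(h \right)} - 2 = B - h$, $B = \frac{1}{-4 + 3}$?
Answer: $- \frac{2009}{4} \approx -502.25$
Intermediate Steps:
$B = -1$ ($B = \frac{1}{-1} = -1$)
$q{\left(h \right)} = 1 - h$ ($q{\left(h \right)} = 2 - \left(1 + h\right) = 1 - h$)
$y{\left(Y \right)} = \frac{1}{2 Y}$ ($y{\left(Y \right)} = \frac{Y - \left(-1 + Y\right)}{Y + Y} = 1 \frac{1}{2 Y} = \frac{1}{2 Y}$)
$\left(-41\right) \left(-49\right) y{\left(-2 \right)} = \left(-41\right) \left(-49\right) \frac{1}{2 \left(-2\right)} = 2009 \cdot \frac{1}{2} \left(- \frac{1}{2}\right) = 2009 \left(- \frac{1}{4}\right) = - \frac{2009}{4}$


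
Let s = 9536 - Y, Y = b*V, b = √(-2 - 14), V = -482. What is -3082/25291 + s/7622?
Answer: 108841986/96384001 + 964*I/3811 ≈ 1.1293 + 0.25295*I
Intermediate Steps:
b = 4*I (b = √(-16) = 4*I ≈ 4.0*I)
Y = -1928*I (Y = (4*I)*(-482) = -1928*I ≈ -1928.0*I)
s = 9536 + 1928*I (s = 9536 - (-1928)*I = 9536 + 1928*I ≈ 9536.0 + 1928.0*I)
-3082/25291 + s/7622 = -3082/25291 + (9536 + 1928*I)/7622 = -3082*1/25291 + (9536 + 1928*I)*(1/7622) = -3082/25291 + (4768/3811 + 964*I/3811) = 108841986/96384001 + 964*I/3811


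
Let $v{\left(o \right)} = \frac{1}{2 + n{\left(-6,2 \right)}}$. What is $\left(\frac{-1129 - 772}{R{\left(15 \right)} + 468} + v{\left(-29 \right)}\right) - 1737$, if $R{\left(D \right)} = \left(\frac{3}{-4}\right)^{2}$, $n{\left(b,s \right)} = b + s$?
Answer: $- \frac{26112907}{14994} \approx -1741.6$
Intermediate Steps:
$R{\left(D \right)} = \frac{9}{16}$ ($R{\left(D \right)} = \left(3 \left(- \frac{1}{4}\right)\right)^{2} = \left(- \frac{3}{4}\right)^{2} = \frac{9}{16}$)
$v{\left(o \right)} = - \frac{1}{2}$ ($v{\left(o \right)} = \frac{1}{2 + \left(-6 + 2\right)} = \frac{1}{2 - 4} = \frac{1}{-2} = - \frac{1}{2}$)
$\left(\frac{-1129 - 772}{R{\left(15 \right)} + 468} + v{\left(-29 \right)}\right) - 1737 = \left(\frac{-1129 - 772}{\frac{9}{16} + 468} - \frac{1}{2}\right) - 1737 = \left(- \frac{1901}{\frac{7497}{16}} - \frac{1}{2}\right) - 1737 = \left(\left(-1901\right) \frac{16}{7497} - \frac{1}{2}\right) - 1737 = \left(- \frac{30416}{7497} - \frac{1}{2}\right) - 1737 = - \frac{68329}{14994} - 1737 = - \frac{26112907}{14994}$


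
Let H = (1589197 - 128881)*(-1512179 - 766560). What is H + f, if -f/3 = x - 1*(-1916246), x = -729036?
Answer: -3327682583154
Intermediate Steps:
H = -3327679021524 (H = 1460316*(-2278739) = -3327679021524)
f = -3561630 (f = -3*(-729036 - 1*(-1916246)) = -3*(-729036 + 1916246) = -3*1187210 = -3561630)
H + f = -3327679021524 - 3561630 = -3327682583154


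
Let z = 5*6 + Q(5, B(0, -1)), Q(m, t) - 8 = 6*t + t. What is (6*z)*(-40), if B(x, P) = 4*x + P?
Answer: -7440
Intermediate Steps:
B(x, P) = P + 4*x
Q(m, t) = 8 + 7*t (Q(m, t) = 8 + (6*t + t) = 8 + 7*t)
z = 31 (z = 5*6 + (8 + 7*(-1 + 4*0)) = 30 + (8 + 7*(-1 + 0)) = 30 + (8 + 7*(-1)) = 30 + (8 - 7) = 30 + 1 = 31)
(6*z)*(-40) = (6*31)*(-40) = 186*(-40) = -7440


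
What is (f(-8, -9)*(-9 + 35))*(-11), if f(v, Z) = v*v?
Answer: -18304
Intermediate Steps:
f(v, Z) = v**2
(f(-8, -9)*(-9 + 35))*(-11) = ((-8)**2*(-9 + 35))*(-11) = (64*26)*(-11) = 1664*(-11) = -18304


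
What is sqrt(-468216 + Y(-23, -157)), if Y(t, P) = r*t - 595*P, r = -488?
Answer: I*sqrt(363577) ≈ 602.97*I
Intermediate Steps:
Y(t, P) = -595*P - 488*t (Y(t, P) = -488*t - 595*P = -595*P - 488*t)
sqrt(-468216 + Y(-23, -157)) = sqrt(-468216 + (-595*(-157) - 488*(-23))) = sqrt(-468216 + (93415 + 11224)) = sqrt(-468216 + 104639) = sqrt(-363577) = I*sqrt(363577)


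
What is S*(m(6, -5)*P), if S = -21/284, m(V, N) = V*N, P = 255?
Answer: 80325/142 ≈ 565.67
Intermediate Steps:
m(V, N) = N*V
S = -21/284 (S = -21*1/284 = -21/284 ≈ -0.073944)
S*(m(6, -5)*P) = -21*(-5*6)*255/284 = -(-315)*255/142 = -21/284*(-7650) = 80325/142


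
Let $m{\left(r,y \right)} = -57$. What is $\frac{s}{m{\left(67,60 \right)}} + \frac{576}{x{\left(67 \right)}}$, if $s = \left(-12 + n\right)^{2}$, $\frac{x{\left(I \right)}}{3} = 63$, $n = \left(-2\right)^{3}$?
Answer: $- \frac{528}{133} \approx -3.9699$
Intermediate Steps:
$n = -8$
$x{\left(I \right)} = 189$ ($x{\left(I \right)} = 3 \cdot 63 = 189$)
$s = 400$ ($s = \left(-12 - 8\right)^{2} = \left(-20\right)^{2} = 400$)
$\frac{s}{m{\left(67,60 \right)}} + \frac{576}{x{\left(67 \right)}} = \frac{400}{-57} + \frac{576}{189} = 400 \left(- \frac{1}{57}\right) + 576 \cdot \frac{1}{189} = - \frac{400}{57} + \frac{64}{21} = - \frac{528}{133}$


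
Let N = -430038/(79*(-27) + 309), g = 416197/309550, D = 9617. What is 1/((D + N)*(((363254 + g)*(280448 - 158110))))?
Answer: 47051600/20601838274221704104913 ≈ 2.2839e-15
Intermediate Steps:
g = 416197/309550 (g = 416197*(1/309550) = 416197/309550 ≈ 1.3445)
N = 71673/304 (N = -430038/(-2133 + 309) = -430038/(-1824) = -430038*(-1/1824) = 71673/304 ≈ 235.77)
1/((D + N)*(((363254 + g)*(280448 - 158110)))) = 1/((9617 + 71673/304)*(((363254 + 416197/309550)*(280448 - 158110)))) = 1/((2995241/304)*(((112445691897/309550)*122338))) = 304/(2995241*(6878190527647593/154775)) = (304/2995241)*(154775/6878190527647593) = 47051600/20601838274221704104913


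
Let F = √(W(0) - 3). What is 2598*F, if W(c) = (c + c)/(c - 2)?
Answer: 2598*I*√3 ≈ 4499.9*I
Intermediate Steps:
W(c) = 2*c/(-2 + c) (W(c) = (2*c)/(-2 + c) = 2*c/(-2 + c))
F = I*√3 (F = √(2*0/(-2 + 0) - 3) = √(2*0/(-2) - 3) = √(2*0*(-½) - 3) = √(0 - 3) = √(-3) = I*√3 ≈ 1.732*I)
2598*F = 2598*(I*√3) = 2598*I*√3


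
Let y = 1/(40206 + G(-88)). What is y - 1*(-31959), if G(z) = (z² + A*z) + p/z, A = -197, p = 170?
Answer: 91802195585/2872499 ≈ 31959.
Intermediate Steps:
G(z) = z² - 197*z + 170/z (G(z) = (z² - 197*z) + 170/z = z² - 197*z + 170/z)
y = 44/2872499 (y = 1/(40206 + (170 + (-88)²*(-197 - 88))/(-88)) = 1/(40206 - (170 + 7744*(-285))/88) = 1/(40206 - (170 - 2207040)/88) = 1/(40206 - 1/88*(-2206870)) = 1/(40206 + 1103435/44) = 1/(2872499/44) = 44/2872499 ≈ 1.5318e-5)
y - 1*(-31959) = 44/2872499 - 1*(-31959) = 44/2872499 + 31959 = 91802195585/2872499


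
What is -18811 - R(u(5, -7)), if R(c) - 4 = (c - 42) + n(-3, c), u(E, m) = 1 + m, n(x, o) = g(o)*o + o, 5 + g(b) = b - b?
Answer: -18791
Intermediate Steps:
g(b) = -5 (g(b) = -5 + (b - b) = -5 + 0 = -5)
n(x, o) = -4*o (n(x, o) = -5*o + o = -4*o)
R(c) = -38 - 3*c (R(c) = 4 + ((c - 42) - 4*c) = 4 + ((-42 + c) - 4*c) = 4 + (-42 - 3*c) = -38 - 3*c)
-18811 - R(u(5, -7)) = -18811 - (-38 - 3*(1 - 7)) = -18811 - (-38 - 3*(-6)) = -18811 - (-38 + 18) = -18811 - 1*(-20) = -18811 + 20 = -18791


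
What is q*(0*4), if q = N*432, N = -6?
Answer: 0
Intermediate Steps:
q = -2592 (q = -6*432 = -2592)
q*(0*4) = -0*4 = -2592*0 = 0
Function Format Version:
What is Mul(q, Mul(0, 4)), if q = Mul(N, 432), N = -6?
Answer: 0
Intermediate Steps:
q = -2592 (q = Mul(-6, 432) = -2592)
Mul(q, Mul(0, 4)) = Mul(-2592, Mul(0, 4)) = Mul(-2592, 0) = 0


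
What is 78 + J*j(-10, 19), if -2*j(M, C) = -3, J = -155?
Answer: -309/2 ≈ -154.50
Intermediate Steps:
j(M, C) = 3/2 (j(M, C) = -½*(-3) = 3/2)
78 + J*j(-10, 19) = 78 - 155*3/2 = 78 - 465/2 = -309/2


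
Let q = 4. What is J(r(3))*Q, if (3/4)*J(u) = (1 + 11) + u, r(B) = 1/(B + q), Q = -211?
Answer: -71740/21 ≈ -3416.2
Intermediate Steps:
r(B) = 1/(4 + B) (r(B) = 1/(B + 4) = 1/(4 + B))
J(u) = 16 + 4*u/3 (J(u) = 4*((1 + 11) + u)/3 = 4*(12 + u)/3 = 16 + 4*u/3)
J(r(3))*Q = (16 + 4/(3*(4 + 3)))*(-211) = (16 + (4/3)/7)*(-211) = (16 + (4/3)*(⅐))*(-211) = (16 + 4/21)*(-211) = (340/21)*(-211) = -71740/21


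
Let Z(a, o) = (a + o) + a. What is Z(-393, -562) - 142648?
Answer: -143996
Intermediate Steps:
Z(a, o) = o + 2*a
Z(-393, -562) - 142648 = (-562 + 2*(-393)) - 142648 = (-562 - 786) - 142648 = -1348 - 142648 = -143996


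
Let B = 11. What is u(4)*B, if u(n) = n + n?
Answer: 88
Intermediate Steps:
u(n) = 2*n
u(4)*B = (2*4)*11 = 8*11 = 88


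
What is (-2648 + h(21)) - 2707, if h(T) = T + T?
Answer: -5313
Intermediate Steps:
h(T) = 2*T
(-2648 + h(21)) - 2707 = (-2648 + 2*21) - 2707 = (-2648 + 42) - 2707 = -2606 - 2707 = -5313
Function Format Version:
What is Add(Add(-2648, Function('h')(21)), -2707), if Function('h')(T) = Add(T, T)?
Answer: -5313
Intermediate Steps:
Function('h')(T) = Mul(2, T)
Add(Add(-2648, Function('h')(21)), -2707) = Add(Add(-2648, Mul(2, 21)), -2707) = Add(Add(-2648, 42), -2707) = Add(-2606, -2707) = -5313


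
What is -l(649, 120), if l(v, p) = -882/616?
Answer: 63/44 ≈ 1.4318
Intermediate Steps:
l(v, p) = -63/44 (l(v, p) = -882*1/616 = -63/44)
-l(649, 120) = -1*(-63/44) = 63/44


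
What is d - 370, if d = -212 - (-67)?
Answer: -515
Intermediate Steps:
d = -145 (d = -212 - 1*(-67) = -212 + 67 = -145)
d - 370 = -145 - 370 = -515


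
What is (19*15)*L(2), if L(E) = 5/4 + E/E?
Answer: 2565/4 ≈ 641.25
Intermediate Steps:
L(E) = 9/4 (L(E) = 5*(1/4) + 1 = 5/4 + 1 = 9/4)
(19*15)*L(2) = (19*15)*(9/4) = 285*(9/4) = 2565/4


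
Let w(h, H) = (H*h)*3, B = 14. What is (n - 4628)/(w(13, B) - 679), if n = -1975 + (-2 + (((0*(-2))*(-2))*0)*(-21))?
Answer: 6605/133 ≈ 49.662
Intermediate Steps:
w(h, H) = 3*H*h
n = -1977 (n = -1975 + (-2 + ((0*(-2))*0)*(-21)) = -1975 + (-2 + (0*0)*(-21)) = -1975 + (-2 + 0*(-21)) = -1975 + (-2 + 0) = -1975 - 2 = -1977)
(n - 4628)/(w(13, B) - 679) = (-1977 - 4628)/(3*14*13 - 679) = -6605/(546 - 679) = -6605/(-133) = -6605*(-1/133) = 6605/133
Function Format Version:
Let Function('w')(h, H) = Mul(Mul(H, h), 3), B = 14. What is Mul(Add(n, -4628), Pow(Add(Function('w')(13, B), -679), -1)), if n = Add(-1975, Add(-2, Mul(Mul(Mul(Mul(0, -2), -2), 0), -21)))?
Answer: Rational(6605, 133) ≈ 49.662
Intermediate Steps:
Function('w')(h, H) = Mul(3, H, h)
n = -1977 (n = Add(-1975, Add(-2, Mul(Mul(Mul(0, -2), 0), -21))) = Add(-1975, Add(-2, Mul(Mul(0, 0), -21))) = Add(-1975, Add(-2, Mul(0, -21))) = Add(-1975, Add(-2, 0)) = Add(-1975, -2) = -1977)
Mul(Add(n, -4628), Pow(Add(Function('w')(13, B), -679), -1)) = Mul(Add(-1977, -4628), Pow(Add(Mul(3, 14, 13), -679), -1)) = Mul(-6605, Pow(Add(546, -679), -1)) = Mul(-6605, Pow(-133, -1)) = Mul(-6605, Rational(-1, 133)) = Rational(6605, 133)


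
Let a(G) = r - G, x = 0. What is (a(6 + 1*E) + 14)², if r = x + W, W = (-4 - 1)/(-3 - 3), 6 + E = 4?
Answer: 4225/36 ≈ 117.36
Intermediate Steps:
E = -2 (E = -6 + 4 = -2)
W = ⅚ (W = -5/(-6) = -5*(-⅙) = ⅚ ≈ 0.83333)
r = ⅚ (r = 0 + ⅚ = ⅚ ≈ 0.83333)
a(G) = ⅚ - G
(a(6 + 1*E) + 14)² = ((⅚ - (6 + 1*(-2))) + 14)² = ((⅚ - (6 - 2)) + 14)² = ((⅚ - 1*4) + 14)² = ((⅚ - 4) + 14)² = (-19/6 + 14)² = (65/6)² = 4225/36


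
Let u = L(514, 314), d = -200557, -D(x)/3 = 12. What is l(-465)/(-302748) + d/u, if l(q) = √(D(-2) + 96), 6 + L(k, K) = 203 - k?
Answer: 200557/317 - √15/151374 ≈ 632.67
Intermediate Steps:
D(x) = -36 (D(x) = -3*12 = -36)
L(k, K) = 197 - k (L(k, K) = -6 + (203 - k) = 197 - k)
l(q) = 2*√15 (l(q) = √(-36 + 96) = √60 = 2*√15)
u = -317 (u = 197 - 1*514 = 197 - 514 = -317)
l(-465)/(-302748) + d/u = (2*√15)/(-302748) - 200557/(-317) = (2*√15)*(-1/302748) - 200557*(-1/317) = -√15/151374 + 200557/317 = 200557/317 - √15/151374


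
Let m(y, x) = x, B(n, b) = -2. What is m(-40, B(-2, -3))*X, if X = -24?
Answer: 48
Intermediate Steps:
m(-40, B(-2, -3))*X = -2*(-24) = 48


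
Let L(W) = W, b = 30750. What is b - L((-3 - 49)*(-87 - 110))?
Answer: 20506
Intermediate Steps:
b - L((-3 - 49)*(-87 - 110)) = 30750 - (-3 - 49)*(-87 - 110) = 30750 - (-52)*(-197) = 30750 - 1*10244 = 30750 - 10244 = 20506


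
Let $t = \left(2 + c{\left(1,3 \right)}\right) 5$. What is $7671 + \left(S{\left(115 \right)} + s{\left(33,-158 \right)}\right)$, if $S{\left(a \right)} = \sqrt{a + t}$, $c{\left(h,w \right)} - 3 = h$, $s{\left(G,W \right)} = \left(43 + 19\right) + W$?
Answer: $7575 + \sqrt{145} \approx 7587.0$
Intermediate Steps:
$s{\left(G,W \right)} = 62 + W$
$c{\left(h,w \right)} = 3 + h$
$t = 30$ ($t = \left(2 + \left(3 + 1\right)\right) 5 = \left(2 + 4\right) 5 = 6 \cdot 5 = 30$)
$S{\left(a \right)} = \sqrt{30 + a}$ ($S{\left(a \right)} = \sqrt{a + 30} = \sqrt{30 + a}$)
$7671 + \left(S{\left(115 \right)} + s{\left(33,-158 \right)}\right) = 7671 + \left(\sqrt{30 + 115} + \left(62 - 158\right)\right) = 7671 - \left(96 - \sqrt{145}\right) = 7575 + \sqrt{145}$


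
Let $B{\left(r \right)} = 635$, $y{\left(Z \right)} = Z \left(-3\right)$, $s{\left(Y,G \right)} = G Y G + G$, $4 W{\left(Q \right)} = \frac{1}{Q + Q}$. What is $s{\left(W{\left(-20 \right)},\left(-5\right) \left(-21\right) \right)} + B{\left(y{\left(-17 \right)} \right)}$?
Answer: $\frac{21475}{32} \approx 671.09$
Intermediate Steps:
$W{\left(Q \right)} = \frac{1}{8 Q}$ ($W{\left(Q \right)} = \frac{1}{4 \left(Q + Q\right)} = \frac{1}{4 \cdot 2 Q} = \frac{\frac{1}{2} \frac{1}{Q}}{4} = \frac{1}{8 Q}$)
$s{\left(Y,G \right)} = G + Y G^{2}$ ($s{\left(Y,G \right)} = Y G^{2} + G = G + Y G^{2}$)
$y{\left(Z \right)} = - 3 Z$
$s{\left(W{\left(-20 \right)},\left(-5\right) \left(-21\right) \right)} + B{\left(y{\left(-17 \right)} \right)} = \left(-5\right) \left(-21\right) \left(1 + \left(-5\right) \left(-21\right) \frac{1}{8 \left(-20\right)}\right) + 635 = 105 \left(1 + 105 \cdot \frac{1}{8} \left(- \frac{1}{20}\right)\right) + 635 = 105 \left(1 + 105 \left(- \frac{1}{160}\right)\right) + 635 = 105 \left(1 - \frac{21}{32}\right) + 635 = 105 \cdot \frac{11}{32} + 635 = \frac{1155}{32} + 635 = \frac{21475}{32}$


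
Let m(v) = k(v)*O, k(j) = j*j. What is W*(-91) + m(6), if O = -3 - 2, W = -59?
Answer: 5189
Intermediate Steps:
k(j) = j²
O = -5
m(v) = -5*v² (m(v) = v²*(-5) = -5*v²)
W*(-91) + m(6) = -59*(-91) - 5*6² = 5369 - 5*36 = 5369 - 180 = 5189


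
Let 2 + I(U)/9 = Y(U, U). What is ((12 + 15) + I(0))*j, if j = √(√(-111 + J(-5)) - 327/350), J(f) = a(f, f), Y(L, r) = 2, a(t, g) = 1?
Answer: 27*√(-4578 + 4900*I*√110)/70 ≈ 59.14 + 64.642*I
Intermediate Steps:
I(U) = 0 (I(U) = -18 + 9*2 = -18 + 18 = 0)
J(f) = 1
j = √(-327/350 + I*√110) (j = √(√(-111 + 1) - 327/350) = √(√(-110) - 327*1/350) = √(I*√110 - 327/350) = √(-327/350 + I*√110) ≈ 2.1904 + 2.3941*I)
((12 + 15) + I(0))*j = ((12 + 15) + 0)*(√(-4578 + 4900*I*√110)/70) = (27 + 0)*(√(-4578 + 4900*I*√110)/70) = 27*(√(-4578 + 4900*I*√110)/70) = 27*√(-4578 + 4900*I*√110)/70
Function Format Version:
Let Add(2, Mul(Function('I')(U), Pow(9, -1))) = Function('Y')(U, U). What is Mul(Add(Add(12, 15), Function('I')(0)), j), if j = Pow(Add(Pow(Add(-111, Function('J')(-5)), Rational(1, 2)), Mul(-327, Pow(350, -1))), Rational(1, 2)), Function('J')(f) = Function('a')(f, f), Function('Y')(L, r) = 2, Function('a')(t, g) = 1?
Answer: Mul(Rational(27, 70), Pow(Add(-4578, Mul(4900, I, Pow(110, Rational(1, 2)))), Rational(1, 2))) ≈ Add(59.140, Mul(64.642, I))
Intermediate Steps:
Function('I')(U) = 0 (Function('I')(U) = Add(-18, Mul(9, 2)) = Add(-18, 18) = 0)
Function('J')(f) = 1
j = Pow(Add(Rational(-327, 350), Mul(I, Pow(110, Rational(1, 2)))), Rational(1, 2)) (j = Pow(Add(Pow(Add(-111, 1), Rational(1, 2)), Mul(-327, Pow(350, -1))), Rational(1, 2)) = Pow(Add(Pow(-110, Rational(1, 2)), Mul(-327, Rational(1, 350))), Rational(1, 2)) = Pow(Add(Mul(I, Pow(110, Rational(1, 2))), Rational(-327, 350)), Rational(1, 2)) = Pow(Add(Rational(-327, 350), Mul(I, Pow(110, Rational(1, 2)))), Rational(1, 2)) ≈ Add(2.1904, Mul(2.3941, I)))
Mul(Add(Add(12, 15), Function('I')(0)), j) = Mul(Add(Add(12, 15), 0), Mul(Rational(1, 70), Pow(Add(-4578, Mul(4900, I, Pow(110, Rational(1, 2)))), Rational(1, 2)))) = Mul(Add(27, 0), Mul(Rational(1, 70), Pow(Add(-4578, Mul(4900, I, Pow(110, Rational(1, 2)))), Rational(1, 2)))) = Mul(27, Mul(Rational(1, 70), Pow(Add(-4578, Mul(4900, I, Pow(110, Rational(1, 2)))), Rational(1, 2)))) = Mul(Rational(27, 70), Pow(Add(-4578, Mul(4900, I, Pow(110, Rational(1, 2)))), Rational(1, 2)))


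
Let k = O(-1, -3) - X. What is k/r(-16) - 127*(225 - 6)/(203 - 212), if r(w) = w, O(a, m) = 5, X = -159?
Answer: 36961/12 ≈ 3080.1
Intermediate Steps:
k = 164 (k = 5 - 1*(-159) = 5 + 159 = 164)
k/r(-16) - 127*(225 - 6)/(203 - 212) = 164/(-16) - 127*(225 - 6)/(203 - 212) = 164*(-1/16) - 127/((-9/219)) = -41/4 - 127/((-9*1/219)) = -41/4 - 127/(-3/73) = -41/4 - 127*(-73/3) = -41/4 + 9271/3 = 36961/12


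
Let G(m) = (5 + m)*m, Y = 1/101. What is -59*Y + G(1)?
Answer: 547/101 ≈ 5.4158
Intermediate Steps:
Y = 1/101 ≈ 0.0099010
G(m) = m*(5 + m)
-59*Y + G(1) = -59*1/101 + 1*(5 + 1) = -59/101 + 1*6 = -59/101 + 6 = 547/101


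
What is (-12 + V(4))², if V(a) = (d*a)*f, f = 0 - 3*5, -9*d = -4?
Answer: 13456/9 ≈ 1495.1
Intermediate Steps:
d = 4/9 (d = -⅑*(-4) = 4/9 ≈ 0.44444)
f = -15 (f = 0 - 15 = -15)
V(a) = -20*a/3 (V(a) = (4*a/9)*(-15) = -20*a/3)
(-12 + V(4))² = (-12 - 20/3*4)² = (-12 - 80/3)² = (-116/3)² = 13456/9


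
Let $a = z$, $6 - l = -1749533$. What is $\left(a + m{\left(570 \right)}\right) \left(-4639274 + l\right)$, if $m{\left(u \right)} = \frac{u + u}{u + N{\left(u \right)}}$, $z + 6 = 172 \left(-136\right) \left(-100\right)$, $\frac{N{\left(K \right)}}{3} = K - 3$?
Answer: $- \frac{5117056733706930}{757} \approx -6.7596 \cdot 10^{12}$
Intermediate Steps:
$l = 1749539$ ($l = 6 - -1749533 = 6 + 1749533 = 1749539$)
$N{\left(K \right)} = -9 + 3 K$ ($N{\left(K \right)} = 3 \left(K - 3\right) = 3 \left(-3 + K\right) = -9 + 3 K$)
$z = 2339194$ ($z = -6 + 172 \left(-136\right) \left(-100\right) = -6 - -2339200 = -6 + 2339200 = 2339194$)
$a = 2339194$
$m{\left(u \right)} = \frac{2 u}{-9 + 4 u}$ ($m{\left(u \right)} = \frac{u + u}{u + \left(-9 + 3 u\right)} = \frac{2 u}{-9 + 4 u}$)
$\left(a + m{\left(570 \right)}\right) \left(-4639274 + l\right) = \left(2339194 + 2 \cdot 570 \frac{1}{-9 + 4 \cdot 570}\right) \left(-4639274 + 1749539\right) = \left(2339194 + 2 \cdot 570 \frac{1}{-9 + 2280}\right) \left(-2889735\right) = \left(2339194 + 2 \cdot 570 \cdot \frac{1}{2271}\right) \left(-2889735\right) = \left(2339194 + \frac{380}{757}\right) \left(-2889735\right) = \frac{1770770238}{757} \left(-2889735\right) = - \frac{5117056733706930}{757}$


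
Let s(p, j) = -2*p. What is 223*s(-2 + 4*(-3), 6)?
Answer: 6244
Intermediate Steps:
223*s(-2 + 4*(-3), 6) = 223*(-2*(-2 + 4*(-3))) = 223*(-2*(-2 - 12)) = 223*(-2*(-14)) = 223*28 = 6244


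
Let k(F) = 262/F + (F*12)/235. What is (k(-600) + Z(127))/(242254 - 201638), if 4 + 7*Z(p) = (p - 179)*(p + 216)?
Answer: -254611099/4008799200 ≈ -0.063513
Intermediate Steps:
Z(p) = -4/7 + (-179 + p)*(216 + p)/7 (Z(p) = -4/7 + ((p - 179)*(p + 216))/7 = -4/7 + ((-179 + p)*(216 + p))/7 = -4/7 + (-179 + p)*(216 + p)/7)
k(F) = 262/F + 12*F/235 (k(F) = 262/F + (12*F)*(1/235) = 262/F + 12*F/235)
(k(-600) + Z(127))/(242254 - 201638) = ((262/(-600) + (12/235)*(-600)) + (-5524 + (⅐)*127² + (37/7)*127))/(242254 - 201638) = ((262*(-1/600) - 1440/47) + (-5524 + (⅐)*16129 + 4699/7))/40616 = ((-131/300 - 1440/47) + (-5524 + 16129/7 + 4699/7))*(1/40616) = (-438157/14100 - 17840/7)*(1/40616) = -254611099/98700*1/40616 = -254611099/4008799200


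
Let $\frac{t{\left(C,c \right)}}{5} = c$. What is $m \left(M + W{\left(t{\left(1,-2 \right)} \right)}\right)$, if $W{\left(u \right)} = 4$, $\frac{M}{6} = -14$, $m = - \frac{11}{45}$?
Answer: $\frac{176}{9} \approx 19.556$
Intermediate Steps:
$m = - \frac{11}{45}$ ($m = \left(-11\right) \frac{1}{45} = - \frac{11}{45} \approx -0.24444$)
$M = -84$ ($M = 6 \left(-14\right) = -84$)
$t{\left(C,c \right)} = 5 c$
$m \left(M + W{\left(t{\left(1,-2 \right)} \right)}\right) = - \frac{11 \left(-84 + 4\right)}{45} = \left(- \frac{11}{45}\right) \left(-80\right) = \frac{176}{9}$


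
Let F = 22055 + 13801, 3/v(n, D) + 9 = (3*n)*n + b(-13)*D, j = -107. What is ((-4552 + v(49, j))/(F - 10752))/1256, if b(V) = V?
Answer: -39078917/270690407040 ≈ -0.00014437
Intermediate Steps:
v(n, D) = 3/(-9 - 13*D + 3*n²) (v(n, D) = 3/(-9 + ((3*n)*n - 13*D)) = 3/(-9 + (3*n² - 13*D)) = 3/(-9 + (-13*D + 3*n²)) = 3/(-9 - 13*D + 3*n²))
F = 35856
((-4552 + v(49, j))/(F - 10752))/1256 = ((-4552 + 3/(-9 - 13*(-107) + 3*49²))/(35856 - 10752))/1256 = ((-4552 + 3/(-9 + 1391 + 3*2401))/25104)*(1/1256) = ((-4552 + 3/(-9 + 1391 + 7203))*(1/25104))*(1/1256) = ((-4552 + 3/8585)*(1/25104))*(1/1256) = -39078917/8585*1/25104*(1/1256) = -39078917/215517840*1/1256 = -39078917/270690407040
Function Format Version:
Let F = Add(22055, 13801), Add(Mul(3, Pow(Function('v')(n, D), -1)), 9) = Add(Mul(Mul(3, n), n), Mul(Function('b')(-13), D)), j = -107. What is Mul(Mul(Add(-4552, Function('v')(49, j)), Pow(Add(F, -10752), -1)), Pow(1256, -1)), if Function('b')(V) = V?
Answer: Rational(-39078917, 270690407040) ≈ -0.00014437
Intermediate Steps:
Function('v')(n, D) = Mul(3, Pow(Add(-9, Mul(-13, D), Mul(3, Pow(n, 2))), -1)) (Function('v')(n, D) = Mul(3, Pow(Add(-9, Add(Mul(Mul(3, n), n), Mul(-13, D))), -1)) = Mul(3, Pow(Add(-9, Add(Mul(3, Pow(n, 2)), Mul(-13, D))), -1)) = Mul(3, Pow(Add(-9, Add(Mul(-13, D), Mul(3, Pow(n, 2)))), -1)) = Mul(3, Pow(Add(-9, Mul(-13, D), Mul(3, Pow(n, 2))), -1)))
F = 35856
Mul(Mul(Add(-4552, Function('v')(49, j)), Pow(Add(F, -10752), -1)), Pow(1256, -1)) = Mul(Mul(Add(-4552, Mul(3, Pow(Add(-9, Mul(-13, -107), Mul(3, Pow(49, 2))), -1))), Pow(Add(35856, -10752), -1)), Pow(1256, -1)) = Mul(Mul(Add(-4552, Mul(3, Pow(Add(-9, 1391, Mul(3, 2401)), -1))), Pow(25104, -1)), Rational(1, 1256)) = Mul(Mul(Add(-4552, Mul(3, Pow(Add(-9, 1391, 7203), -1))), Rational(1, 25104)), Rational(1, 1256)) = Mul(Mul(Add(-4552, Mul(3, Pow(8585, -1))), Rational(1, 25104)), Rational(1, 1256)) = Mul(Mul(Add(-4552, Mul(3, Rational(1, 8585))), Rational(1, 25104)), Rational(1, 1256)) = Mul(Mul(Add(-4552, Rational(3, 8585)), Rational(1, 25104)), Rational(1, 1256)) = Mul(Mul(Rational(-39078917, 8585), Rational(1, 25104)), Rational(1, 1256)) = Mul(Rational(-39078917, 215517840), Rational(1, 1256)) = Rational(-39078917, 270690407040)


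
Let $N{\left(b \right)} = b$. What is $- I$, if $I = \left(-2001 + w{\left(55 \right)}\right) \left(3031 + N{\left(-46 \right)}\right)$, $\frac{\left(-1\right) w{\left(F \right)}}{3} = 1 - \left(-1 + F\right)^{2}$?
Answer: $-20130840$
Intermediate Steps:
$w{\left(F \right)} = -3 + 3 \left(-1 + F\right)^{2}$ ($w{\left(F \right)} = - 3 \left(1 - \left(-1 + F\right)^{2}\right) = -3 + 3 \left(-1 + F\right)^{2}$)
$I = 20130840$ ($I = \left(-2001 + 3 \cdot 55 \left(-2 + 55\right)\right) \left(3031 - 46\right) = \left(-2001 + 3 \cdot 55 \cdot 53\right) 2985 = \left(-2001 + 8745\right) 2985 = 6744 \cdot 2985 = 20130840$)
$- I = \left(-1\right) 20130840 = -20130840$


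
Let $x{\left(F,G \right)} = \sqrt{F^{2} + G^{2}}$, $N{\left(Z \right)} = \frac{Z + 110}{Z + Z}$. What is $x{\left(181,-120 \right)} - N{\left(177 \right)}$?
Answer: $- \frac{287}{354} + \sqrt{47161} \approx 216.35$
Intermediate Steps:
$N{\left(Z \right)} = \frac{110 + Z}{2 Z}$
$x{\left(181,-120 \right)} - N{\left(177 \right)} = \sqrt{181^{2} + \left(-120\right)^{2}} - \frac{110 + 177}{2 \cdot 177} = \sqrt{32761 + 14400} - \frac{1}{2} \cdot \frac{1}{177} \cdot 287 = \sqrt{47161} - \frac{287}{354} = - \frac{287}{354} + \sqrt{47161}$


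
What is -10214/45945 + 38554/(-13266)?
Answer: -105936803/33861465 ≈ -3.1285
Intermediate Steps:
-10214/45945 + 38554/(-13266) = -10214*1/45945 + 38554*(-1/13266) = -10214/45945 - 19277/6633 = -105936803/33861465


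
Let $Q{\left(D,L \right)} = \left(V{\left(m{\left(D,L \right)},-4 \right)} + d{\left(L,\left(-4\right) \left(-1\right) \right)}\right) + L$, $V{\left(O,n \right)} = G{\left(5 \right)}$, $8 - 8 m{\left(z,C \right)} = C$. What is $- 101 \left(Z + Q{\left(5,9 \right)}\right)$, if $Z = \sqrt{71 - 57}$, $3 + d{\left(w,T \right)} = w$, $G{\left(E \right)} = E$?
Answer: $-2020 - 101 \sqrt{14} \approx -2397.9$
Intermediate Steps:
$m{\left(z,C \right)} = 1 - \frac{C}{8}$
$V{\left(O,n \right)} = 5$
$d{\left(w,T \right)} = -3 + w$
$Q{\left(D,L \right)} = 2 + 2 L$ ($Q{\left(D,L \right)} = \left(5 + \left(-3 + L\right)\right) + L = \left(2 + L\right) + L = 2 + 2 L$)
$Z = \sqrt{14} \approx 3.7417$
$- 101 \left(Z + Q{\left(5,9 \right)}\right) = - 101 \left(\sqrt{14} + \left(2 + 2 \cdot 9\right)\right) = - 101 \left(\sqrt{14} + \left(2 + 18\right)\right) = - 101 \left(\sqrt{14} + 20\right) = - 101 \left(20 + \sqrt{14}\right) = -2020 - 101 \sqrt{14}$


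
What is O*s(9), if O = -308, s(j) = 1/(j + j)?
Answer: -154/9 ≈ -17.111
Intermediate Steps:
s(j) = 1/(2*j)
O*s(9) = -154/9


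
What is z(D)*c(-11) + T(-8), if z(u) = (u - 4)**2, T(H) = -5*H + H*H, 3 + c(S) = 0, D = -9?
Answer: -403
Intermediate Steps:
c(S) = -3 (c(S) = -3 + 0 = -3)
T(H) = H**2 - 5*H (T(H) = -5*H + H**2 = H**2 - 5*H)
z(u) = (-4 + u)**2
z(D)*c(-11) + T(-8) = (-4 - 9)**2*(-3) - 8*(-5 - 8) = (-13)**2*(-3) - 8*(-13) = 169*(-3) + 104 = -507 + 104 = -403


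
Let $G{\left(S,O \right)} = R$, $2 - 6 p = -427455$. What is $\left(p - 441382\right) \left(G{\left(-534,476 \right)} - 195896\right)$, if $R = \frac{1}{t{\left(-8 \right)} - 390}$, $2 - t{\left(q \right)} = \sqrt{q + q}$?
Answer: $\frac{3275076717192679}{45168} - \frac{444167 i}{45168} \approx 7.2509 \cdot 10^{10} - 9.8337 i$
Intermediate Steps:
$p = \frac{427457}{6}$ ($p = \frac{1}{3} - - \frac{142485}{2} = \frac{1}{3} + \frac{142485}{2} = \frac{427457}{6} \approx 71243.0$)
$t{\left(q \right)} = 2 - \sqrt{2} \sqrt{q}$ ($t{\left(q \right)} = 2 - \sqrt{q + q} = 2 - \sqrt{2 q} = 2 - \sqrt{2} \sqrt{q}$)
$R = \frac{-388 + 4 i}{150560}$ ($R = \frac{1}{\left(2 - \sqrt{2} \sqrt{-8}\right) - 390} = \frac{1}{\left(2 - \sqrt{2} \cdot 2 i \sqrt{2}\right) - 390} = \frac{1}{\left(2 - 4 i\right) - 390} = \frac{1}{-388 - 4 i} = \frac{-388 + 4 i}{150560} \approx -0.002577 + 2.6567 \cdot 10^{-5} i$)
$G{\left(S,O \right)} = - \frac{97}{37640} + \frac{i}{37640}$
$\left(p - 441382\right) \left(G{\left(-534,476 \right)} - 195896\right) = \left(\frac{427457}{6} - 441382\right) \left(\left(- \frac{97}{37640} + \frac{i}{37640}\right) - 195896\right) = - \frac{2220835 \left(\left(- \frac{97}{37640} + \frac{i}{37640}\right) - 195896\right)}{6} = - \frac{2220835 \left(- \frac{7373525537}{37640} + \frac{i}{37640}\right)}{6} = \frac{3275076717192679}{45168} - \frac{444167 i}{45168}$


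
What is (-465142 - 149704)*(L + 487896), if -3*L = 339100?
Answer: -691448433448/3 ≈ -2.3048e+11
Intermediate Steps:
L = -339100/3 (L = -⅓*339100 = -339100/3 ≈ -1.1303e+5)
(-465142 - 149704)*(L + 487896) = (-465142 - 149704)*(-339100/3 + 487896) = -614846*1124588/3 = -691448433448/3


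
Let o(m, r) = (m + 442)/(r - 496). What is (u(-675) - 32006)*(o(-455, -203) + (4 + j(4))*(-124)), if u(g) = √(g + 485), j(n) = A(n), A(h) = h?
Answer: 22192800370/699 - 693395*I*√190/699 ≈ 3.1749e+7 - 13674.0*I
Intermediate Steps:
j(n) = n
u(g) = √(485 + g)
o(m, r) = (442 + m)/(-496 + r)
(u(-675) - 32006)*(o(-455, -203) + (4 + j(4))*(-124)) = (√(485 - 675) - 32006)*((442 - 455)/(-496 - 203) + (4 + 4)*(-124)) = (√(-190) - 32006)*(-13/(-699) + 8*(-124)) = (I*√190 - 32006)*(-1/699*(-13) - 992) = (-32006 + I*√190)*(13/699 - 992) = (-32006 + I*√190)*(-693395/699) = 22192800370/699 - 693395*I*√190/699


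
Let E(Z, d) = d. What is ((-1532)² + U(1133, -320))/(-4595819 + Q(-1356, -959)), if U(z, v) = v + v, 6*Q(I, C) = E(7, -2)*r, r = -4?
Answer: -7039152/13787453 ≈ -0.51055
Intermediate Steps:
Q(I, C) = 4/3 (Q(I, C) = (-2*(-4))/6 = (⅙)*8 = 4/3)
U(z, v) = 2*v
((-1532)² + U(1133, -320))/(-4595819 + Q(-1356, -959)) = ((-1532)² + 2*(-320))/(-4595819 + 4/3) = (2347024 - 640)/(-13787453/3) = 2346384*(-3/13787453) = -7039152/13787453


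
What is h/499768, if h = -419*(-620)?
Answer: 64945/124942 ≈ 0.51980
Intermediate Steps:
h = 259780
h/499768 = 259780/499768 = 259780*(1/499768) = 64945/124942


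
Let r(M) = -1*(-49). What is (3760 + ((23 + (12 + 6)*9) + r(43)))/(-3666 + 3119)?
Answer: -3994/547 ≈ -7.3016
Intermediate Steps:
r(M) = 49
(3760 + ((23 + (12 + 6)*9) + r(43)))/(-3666 + 3119) = (3760 + ((23 + (12 + 6)*9) + 49))/(-3666 + 3119) = (3760 + ((23 + 18*9) + 49))/(-547) = (3760 + ((23 + 162) + 49))*(-1/547) = (3760 + (185 + 49))*(-1/547) = (3760 + 234)*(-1/547) = 3994*(-1/547) = -3994/547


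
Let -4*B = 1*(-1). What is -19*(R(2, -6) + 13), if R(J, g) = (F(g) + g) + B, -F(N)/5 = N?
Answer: -2831/4 ≈ -707.75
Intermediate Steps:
F(N) = -5*N
B = ¼ (B = -(-1)/4 = -¼*(-1) = ¼ ≈ 0.25000)
R(J, g) = ¼ - 4*g (R(J, g) = (-5*g + g) + ¼ = -4*g + ¼ = ¼ - 4*g)
-19*(R(2, -6) + 13) = -19*((¼ - 4*(-6)) + 13) = -19*((¼ + 24) + 13) = -19*(97/4 + 13) = -19*149/4 = -2831/4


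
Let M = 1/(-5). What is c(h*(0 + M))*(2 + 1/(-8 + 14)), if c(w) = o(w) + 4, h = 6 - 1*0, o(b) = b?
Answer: 91/15 ≈ 6.0667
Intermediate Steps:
h = 6 (h = 6 + 0 = 6)
M = -1/5 ≈ -0.20000
c(w) = 4 + w (c(w) = w + 4 = 4 + w)
c(h*(0 + M))*(2 + 1/(-8 + 14)) = (4 + 6*(0 - 1/5))*(2 + 1/(-8 + 14)) = (4 + 6*(-1/5))*(2 + 1/6) = (4 - 6/5)*(2 + 1/6) = (14/5)*(13/6) = 91/15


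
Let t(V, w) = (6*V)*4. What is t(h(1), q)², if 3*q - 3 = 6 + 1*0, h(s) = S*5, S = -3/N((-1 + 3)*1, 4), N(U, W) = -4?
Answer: 8100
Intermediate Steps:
S = ¾ (S = -3/(-4) = -3*(-¼) = ¾ ≈ 0.75000)
h(s) = 15/4 (h(s) = (¾)*5 = 15/4)
q = 3 (q = 1 + (6 + 1*0)/3 = 1 + (6 + 0)/3 = 1 + (⅓)*6 = 1 + 2 = 3)
t(V, w) = 24*V
t(h(1), q)² = (24*(15/4))² = 90² = 8100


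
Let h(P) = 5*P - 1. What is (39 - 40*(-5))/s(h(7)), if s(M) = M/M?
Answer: 239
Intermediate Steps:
h(P) = -1 + 5*P
s(M) = 1
(39 - 40*(-5))/s(h(7)) = (39 - 40*(-5))/1 = (39 + 200)*1 = 239*1 = 239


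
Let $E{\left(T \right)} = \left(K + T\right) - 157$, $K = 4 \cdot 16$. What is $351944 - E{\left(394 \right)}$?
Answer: $351643$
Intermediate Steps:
$K = 64$
$E{\left(T \right)} = -93 + T$ ($E{\left(T \right)} = \left(64 + T\right) - 157 = -93 + T$)
$351944 - E{\left(394 \right)} = 351944 - \left(-93 + 394\right) = 351944 - 301 = 351643$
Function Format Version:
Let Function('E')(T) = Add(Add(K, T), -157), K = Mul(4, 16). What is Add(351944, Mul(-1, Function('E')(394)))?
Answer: 351643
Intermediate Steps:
K = 64
Function('E')(T) = Add(-93, T) (Function('E')(T) = Add(Add(64, T), -157) = Add(-93, T))
Add(351944, Mul(-1, Function('E')(394))) = Add(351944, Mul(-1, Add(-93, 394))) = Add(351944, Mul(-1, 301)) = Add(351944, -301) = 351643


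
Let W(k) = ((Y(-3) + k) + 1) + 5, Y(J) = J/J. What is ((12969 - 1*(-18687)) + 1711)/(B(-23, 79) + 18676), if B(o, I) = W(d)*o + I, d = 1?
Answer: 33367/18571 ≈ 1.7967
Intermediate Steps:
Y(J) = 1
W(k) = 7 + k (W(k) = ((1 + k) + 1) + 5 = (2 + k) + 5 = 7 + k)
B(o, I) = I + 8*o (B(o, I) = (7 + 1)*o + I = 8*o + I = I + 8*o)
((12969 - 1*(-18687)) + 1711)/(B(-23, 79) + 18676) = ((12969 - 1*(-18687)) + 1711)/((79 + 8*(-23)) + 18676) = ((12969 + 18687) + 1711)/((79 - 184) + 18676) = (31656 + 1711)/(-105 + 18676) = 33367/18571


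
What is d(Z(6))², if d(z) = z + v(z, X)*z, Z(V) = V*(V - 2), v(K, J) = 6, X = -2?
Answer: 28224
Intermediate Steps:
Z(V) = V*(-2 + V)
d(z) = 7*z (d(z) = z + 6*z = 7*z)
d(Z(6))² = (7*(6*(-2 + 6)))² = (7*(6*4))² = (7*24)² = 168² = 28224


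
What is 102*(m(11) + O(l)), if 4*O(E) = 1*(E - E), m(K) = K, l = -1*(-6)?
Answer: 1122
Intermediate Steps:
l = 6
O(E) = 0 (O(E) = (1*(E - E))/4 = (1*0)/4 = (1/4)*0 = 0)
102*(m(11) + O(l)) = 102*(11 + 0) = 102*11 = 1122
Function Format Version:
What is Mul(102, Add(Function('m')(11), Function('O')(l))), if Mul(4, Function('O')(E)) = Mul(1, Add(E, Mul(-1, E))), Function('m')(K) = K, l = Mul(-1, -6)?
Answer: 1122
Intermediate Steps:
l = 6
Function('O')(E) = 0 (Function('O')(E) = Mul(Rational(1, 4), Mul(1, Add(E, Mul(-1, E)))) = Mul(Rational(1, 4), Mul(1, 0)) = Mul(Rational(1, 4), 0) = 0)
Mul(102, Add(Function('m')(11), Function('O')(l))) = Mul(102, Add(11, 0)) = Mul(102, 11) = 1122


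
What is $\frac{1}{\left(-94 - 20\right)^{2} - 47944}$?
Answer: $- \frac{1}{34948} \approx -2.8614 \cdot 10^{-5}$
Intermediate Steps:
$\frac{1}{\left(-94 - 20\right)^{2} - 47944} = \frac{1}{\left(-114\right)^{2} - 47944} = \frac{1}{12996 - 47944} = \frac{1}{-34948} = - \frac{1}{34948}$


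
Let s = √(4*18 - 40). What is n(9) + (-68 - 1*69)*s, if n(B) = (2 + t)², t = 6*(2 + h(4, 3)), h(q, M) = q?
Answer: 1444 - 548*√2 ≈ 669.01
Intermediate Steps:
t = 36 (t = 6*(2 + 4) = 6*6 = 36)
s = 4*√2 (s = √(72 - 40) = √32 = 4*√2 ≈ 5.6569)
n(B) = 1444 (n(B) = (2 + 36)² = 38² = 1444)
n(9) + (-68 - 1*69)*s = 1444 + (-68 - 1*69)*(4*√2) = 1444 + (-68 - 69)*(4*√2) = 1444 - 548*√2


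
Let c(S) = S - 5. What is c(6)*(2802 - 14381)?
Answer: -11579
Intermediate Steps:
c(S) = -5 + S
c(6)*(2802 - 14381) = (-5 + 6)*(2802 - 14381) = 1*(-11579) = -11579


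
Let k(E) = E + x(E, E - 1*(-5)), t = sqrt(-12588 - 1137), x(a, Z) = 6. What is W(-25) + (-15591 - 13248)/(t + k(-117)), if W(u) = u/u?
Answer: 358575/2894 + 48065*I*sqrt(61)/2894 ≈ 123.9 + 129.72*I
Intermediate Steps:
W(u) = 1
t = 15*I*sqrt(61) (t = sqrt(-13725) = 15*I*sqrt(61) ≈ 117.15*I)
k(E) = 6 + E (k(E) = E + 6 = 6 + E)
W(-25) + (-15591 - 13248)/(t + k(-117)) = 1 + (-15591 - 13248)/(15*I*sqrt(61) + (6 - 117)) = 1 - 28839/(15*I*sqrt(61) - 111) = 1 - 28839/(-111 + 15*I*sqrt(61))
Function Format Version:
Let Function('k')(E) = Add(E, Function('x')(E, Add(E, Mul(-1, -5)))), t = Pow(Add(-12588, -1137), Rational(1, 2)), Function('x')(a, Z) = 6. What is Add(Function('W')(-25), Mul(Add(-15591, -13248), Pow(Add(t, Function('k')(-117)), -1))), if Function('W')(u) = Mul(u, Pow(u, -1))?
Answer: Add(Rational(358575, 2894), Mul(Rational(48065, 2894), I, Pow(61, Rational(1, 2)))) ≈ Add(123.90, Mul(129.72, I))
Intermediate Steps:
Function('W')(u) = 1
t = Mul(15, I, Pow(61, Rational(1, 2))) (t = Pow(-13725, Rational(1, 2)) = Mul(15, I, Pow(61, Rational(1, 2))) ≈ Mul(117.15, I))
Function('k')(E) = Add(6, E) (Function('k')(E) = Add(E, 6) = Add(6, E))
Add(Function('W')(-25), Mul(Add(-15591, -13248), Pow(Add(t, Function('k')(-117)), -1))) = Add(1, Mul(Add(-15591, -13248), Pow(Add(Mul(15, I, Pow(61, Rational(1, 2))), Add(6, -117)), -1))) = Add(1, Mul(-28839, Pow(Add(Mul(15, I, Pow(61, Rational(1, 2))), -111), -1))) = Add(1, Mul(-28839, Pow(Add(-111, Mul(15, I, Pow(61, Rational(1, 2)))), -1)))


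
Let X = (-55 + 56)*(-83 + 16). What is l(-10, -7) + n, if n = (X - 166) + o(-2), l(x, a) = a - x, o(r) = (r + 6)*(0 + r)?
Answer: -238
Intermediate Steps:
o(r) = r*(6 + r) (o(r) = (6 + r)*r = r*(6 + r))
X = -67 (X = 1*(-67) = -67)
n = -241 (n = (-67 - 166) - 2*(6 - 2) = -233 - 2*4 = -233 - 8 = -241)
l(-10, -7) + n = (-7 - 1*(-10)) - 241 = (-7 + 10) - 241 = 3 - 241 = -238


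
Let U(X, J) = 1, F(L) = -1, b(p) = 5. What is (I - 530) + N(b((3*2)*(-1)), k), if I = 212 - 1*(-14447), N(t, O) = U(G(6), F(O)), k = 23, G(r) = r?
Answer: 14130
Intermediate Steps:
N(t, O) = 1
I = 14659 (I = 212 + 14447 = 14659)
(I - 530) + N(b((3*2)*(-1)), k) = (14659 - 530) + 1 = 14129 + 1 = 14130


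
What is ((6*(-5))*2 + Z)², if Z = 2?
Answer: 3364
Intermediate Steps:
((6*(-5))*2 + Z)² = ((6*(-5))*2 + 2)² = (-30*2 + 2)² = (-60 + 2)² = (-58)² = 3364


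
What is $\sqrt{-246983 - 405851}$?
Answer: $i \sqrt{652834} \approx 807.98 i$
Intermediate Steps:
$\sqrt{-246983 - 405851} = \sqrt{-652834} = i \sqrt{652834}$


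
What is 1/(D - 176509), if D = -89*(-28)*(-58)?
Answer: -1/321045 ≈ -3.1148e-6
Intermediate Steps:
D = -144536 (D = 2492*(-58) = -144536)
1/(D - 176509) = 1/(-144536 - 176509) = 1/(-321045) = -1/321045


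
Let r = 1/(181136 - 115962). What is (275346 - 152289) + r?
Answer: 8020116919/65174 ≈ 1.2306e+5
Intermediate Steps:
r = 1/65174 ≈ 1.5344e-5
(275346 - 152289) + r = (275346 - 152289) + 1/65174 = 123057 + 1/65174 = 8020116919/65174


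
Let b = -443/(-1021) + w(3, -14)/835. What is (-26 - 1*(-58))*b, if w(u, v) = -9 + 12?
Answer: 11934976/852535 ≈ 13.999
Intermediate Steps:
w(u, v) = 3
b = 372968/852535 (b = -443/(-1021) + 3/835 = -443*(-1/1021) + 3*(1/835) = 443/1021 + 3/835 = 372968/852535 ≈ 0.43748)
(-26 - 1*(-58))*b = (-26 - 1*(-58))*(372968/852535) = (-26 + 58)*(372968/852535) = 32*(372968/852535) = 11934976/852535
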